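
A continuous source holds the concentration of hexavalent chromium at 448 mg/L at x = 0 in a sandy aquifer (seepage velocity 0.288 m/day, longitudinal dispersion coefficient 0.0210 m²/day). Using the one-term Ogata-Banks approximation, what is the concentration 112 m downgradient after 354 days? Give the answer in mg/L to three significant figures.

2.05 mg/L

For a continuous step input, C/C₀ ≈ ½·erfc((x−vt)/(2√(Dt))).
vt = 0.288 × 354 = 101.952 m and 2√(Dt) = 2√(0.0210 × 354) = 5.453 m.
Argument (x−vt)/(2√(Dt)) = (112 − 101.952)/5.453 = 1.843; ½·erfc(1.843) = 0.004575.
C = 448 × 0.004575 = 2.05 mg/L.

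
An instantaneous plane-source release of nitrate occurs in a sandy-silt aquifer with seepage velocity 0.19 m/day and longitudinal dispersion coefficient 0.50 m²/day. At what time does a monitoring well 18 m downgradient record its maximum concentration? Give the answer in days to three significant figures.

81.9 days

For the 1D instantaneous-source solution, setting ∂C/∂t = 0 at fixed x gives v²t² + 2Dt − x² = 0, so t = (√(D² + v²x²) − D)/v².
√(D² + v²x²) = √(0.50² + 0.19² × 18²) = 3.456; v² = 0.0361.
t = (3.456 − 0.50)/0.0361 = 81.9 days (vs. the pure-advection estimate x/v = 94.7 d).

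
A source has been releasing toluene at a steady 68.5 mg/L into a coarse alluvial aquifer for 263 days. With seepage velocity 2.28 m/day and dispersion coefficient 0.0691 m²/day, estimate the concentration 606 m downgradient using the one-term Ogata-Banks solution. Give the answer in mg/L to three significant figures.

For a continuous step input, C/C₀ ≈ ½·erfc((x−vt)/(2√(Dt))).
vt = 2.28 × 263 = 599.64 m and 2√(Dt) = 2√(0.0691 × 263) = 8.526 m.
Argument (x−vt)/(2√(Dt)) = (606 − 599.64)/8.526 = 0.7460; ½·erfc(0.7460) = 0.1457.
C = 68.5 × 0.1457 = 9.98 mg/L.

9.98 mg/L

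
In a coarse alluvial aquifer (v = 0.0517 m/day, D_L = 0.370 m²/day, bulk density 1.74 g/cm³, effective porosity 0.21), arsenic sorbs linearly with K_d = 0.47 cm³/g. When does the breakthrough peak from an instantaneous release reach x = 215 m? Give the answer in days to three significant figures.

Retardation factor R = 1 + ρ_b·K_d/n = 1 + 1.74 × 0.47/0.21 = 4.894.
Sorption retards both mechanisms: v_R = v/R = 0.01056 m/day, D_R = D/R = 0.07560 m²/day.
Peak time from v_R²t² + 2D_R t − x² = 0: t = (√(D_R² + v_R²x²) − D_R)/v_R².
√(D_R² + v_R²x²) = √(0.07560² + 0.01056² × 215²) = 2.272; v_R² = 0.0001115.
t = (2.272 − 0.07560)/0.0001115 = 19700 days.

19700 days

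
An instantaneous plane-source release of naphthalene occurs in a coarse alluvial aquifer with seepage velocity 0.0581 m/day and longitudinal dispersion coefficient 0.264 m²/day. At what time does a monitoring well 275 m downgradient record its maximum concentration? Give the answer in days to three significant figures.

For the 1D instantaneous-source solution, setting ∂C/∂t = 0 at fixed x gives v²t² + 2Dt − x² = 0, so t = (√(D² + v²x²) − D)/v².
√(D² + v²x²) = √(0.264² + 0.0581² × 275²) = 15.98; v² = 0.00337561.
t = (15.98 − 0.264)/0.00337561 = 4660 days (vs. the pure-advection estimate x/v = 4730 d).

4660 days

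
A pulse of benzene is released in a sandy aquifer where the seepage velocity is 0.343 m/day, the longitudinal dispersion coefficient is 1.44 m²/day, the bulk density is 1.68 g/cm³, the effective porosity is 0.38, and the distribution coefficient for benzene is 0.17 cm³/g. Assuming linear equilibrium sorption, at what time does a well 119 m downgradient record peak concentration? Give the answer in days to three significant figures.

Retardation factor R = 1 + ρ_b·K_d/n = 1 + 1.68 × 0.17/0.38 = 1.752.
Sorption retards both mechanisms: v_R = v/R = 0.1958 m/day, D_R = D/R = 0.8219 m²/day.
Peak time from v_R²t² + 2D_R t − x² = 0: t = (√(D_R² + v_R²x²) − D_R)/v_R².
√(D_R² + v_R²x²) = √(0.8219² + 0.1958² × 119²) = 23.31; v_R² = 0.03834.
t = (23.31 − 0.8219)/0.03834 = 587 days.

587 days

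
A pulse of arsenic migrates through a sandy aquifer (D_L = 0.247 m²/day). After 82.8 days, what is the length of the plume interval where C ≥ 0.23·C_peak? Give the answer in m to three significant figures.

21.9 m

The plume is Gaussian with σ = √(2Dt) = √(2 × 0.247 × 82.8) = 6.396 m.
C/C_peak = exp(−Δx²/(2σ²)) = 0.23 ⇒ Δx = σ·√(−2 ln 0.23) = 6.396 × 1.714 = 10.96 m.
Width = 2Δx = 21.9 m.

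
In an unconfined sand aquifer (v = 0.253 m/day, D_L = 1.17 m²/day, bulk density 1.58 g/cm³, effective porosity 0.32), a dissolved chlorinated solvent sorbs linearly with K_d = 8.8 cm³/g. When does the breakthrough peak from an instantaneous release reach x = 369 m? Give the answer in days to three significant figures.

64000 days

Retardation factor R = 1 + ρ_b·K_d/n = 1 + 1.58 × 8.8/0.32 = 44.45.
Sorption retards both mechanisms: v_R = v/R = 0.005692 m/day, D_R = D/R = 0.02632 m²/day.
Peak time from v_R²t² + 2D_R t − x² = 0: t = (√(D_R² + v_R²x²) − D_R)/v_R².
√(D_R² + v_R²x²) = √(0.02632² + 0.005692² × 369²) = 2.101; v_R² = 3.240e-05.
t = (2.101 − 0.02632)/3.240e-05 = 64000 days.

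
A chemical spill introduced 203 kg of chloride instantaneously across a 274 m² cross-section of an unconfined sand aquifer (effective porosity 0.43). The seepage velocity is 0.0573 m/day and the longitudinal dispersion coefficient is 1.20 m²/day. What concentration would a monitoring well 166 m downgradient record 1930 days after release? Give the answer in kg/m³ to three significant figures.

0.00725 kg/m³

For an instantaneous plane source, C(x,t) = M/(n_e·A·√(4πDt)) · exp(−(x−vt)²/(4Dt)), with n_e·A the pore (flow) area.
Plume center vt = 0.0573 × 1930 = 110.589 m, so the well at 166 m is 55.411 m downgradient of the peak.
√(4πDt) = 170.6 m, giving peak height M/(n_e·A·√(4πDt)) = 203/(0.43 × 274 × 170.6) = 0.01010 kg/m³.
(x−vt)²/(4Dt) = (55.411)²/(4 × 1.20 × 1930) = 0.3314; exp(−0.3314) = 0.7179.
C = 0.01010 × 0.7179 = 0.00725 kg/m³.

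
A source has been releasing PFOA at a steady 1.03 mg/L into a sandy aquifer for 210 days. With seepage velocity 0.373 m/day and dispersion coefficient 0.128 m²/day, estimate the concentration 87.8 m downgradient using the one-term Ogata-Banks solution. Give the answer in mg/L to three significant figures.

0.101 mg/L

For a continuous step input, C/C₀ ≈ ½·erfc((x−vt)/(2√(Dt))).
vt = 0.373 × 210 = 78.33 m and 2√(Dt) = 2√(0.128 × 210) = 10.37 m.
Argument (x−vt)/(2√(Dt)) = (87.8 − 78.33)/10.37 = 0.9132; ½·erfc(0.9132) = 0.09827.
C = 1.03 × 0.09827 = 0.101 mg/L.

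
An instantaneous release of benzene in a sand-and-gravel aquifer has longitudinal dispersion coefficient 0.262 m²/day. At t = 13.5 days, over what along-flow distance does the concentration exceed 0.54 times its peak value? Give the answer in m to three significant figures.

The plume is Gaussian with σ = √(2Dt) = √(2 × 0.262 × 13.5) = 2.660 m.
C/C_peak = exp(−Δx²/(2σ²)) = 0.54 ⇒ Δx = σ·√(−2 ln 0.54) = 2.660 × 1.110 = 2.953 m.
Width = 2Δx = 5.91 m.

5.91 m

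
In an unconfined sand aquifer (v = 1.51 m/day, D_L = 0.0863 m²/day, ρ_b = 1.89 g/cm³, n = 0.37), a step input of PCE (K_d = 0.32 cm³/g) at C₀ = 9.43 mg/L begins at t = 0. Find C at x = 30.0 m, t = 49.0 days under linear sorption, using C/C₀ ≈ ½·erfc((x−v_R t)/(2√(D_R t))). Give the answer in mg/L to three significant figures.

1.34 mg/L

Retardation factor R = 1 + ρ_b·K_d/n = 1 + 1.89 × 0.32/0.37 = 2.635.
Sorption retards both mechanisms: v_R = v/R = 0.5731 m/day, D_R = D/R = 0.03275 m²/day.
v_R·t = 0.5731 × 49.0 = 28.0819 m; 2√(D_R t) = 2.534 m; argument = (30.0 − 28.0819)/2.534 = 0.7569.
C = C₀ × ½·erfc(0.7569) = 9.43 × 0.1422 = 1.34 mg/L.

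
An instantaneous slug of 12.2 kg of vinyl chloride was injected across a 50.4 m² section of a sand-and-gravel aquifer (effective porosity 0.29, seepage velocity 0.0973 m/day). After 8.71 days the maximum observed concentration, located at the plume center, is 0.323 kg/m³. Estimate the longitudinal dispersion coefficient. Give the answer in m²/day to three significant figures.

At the plume center C_max = M/(n_e·A·√(4πDt)), so D = M²/(4πt·(n_e·A·C_max)²).
n_e·A·C_max = 0.29 × 50.4 × 0.323 = 4.721 kg/m.
D = 12.2²/(4π × 8.71 × 4.721²) = 0.0610 m²/day.

0.0610 m²/day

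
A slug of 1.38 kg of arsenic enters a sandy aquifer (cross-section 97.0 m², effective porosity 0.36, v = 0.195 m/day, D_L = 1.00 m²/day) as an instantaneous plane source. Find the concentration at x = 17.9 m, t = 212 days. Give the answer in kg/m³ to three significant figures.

For an instantaneous plane source, C(x,t) = M/(n_e·A·√(4πDt)) · exp(−(x−vt)²/(4Dt)), with n_e·A the pore (flow) area.
Plume center vt = 0.195 × 212 = 41.34 m, so the well at 17.9 m is 23.44 m upgradient of the peak.
√(4πDt) = 51.61 m, giving peak height M/(n_e·A·√(4πDt)) = 1.38/(0.36 × 97.0 × 51.61) = 0.0007657 kg/m³.
(x−vt)²/(4Dt) = (-23.44)²/(4 × 1.00 × 212) = 0.6479; exp(−0.6479) = 0.5231.
C = 0.0007657 × 0.5231 = 0.000401 kg/m³.

0.000401 kg/m³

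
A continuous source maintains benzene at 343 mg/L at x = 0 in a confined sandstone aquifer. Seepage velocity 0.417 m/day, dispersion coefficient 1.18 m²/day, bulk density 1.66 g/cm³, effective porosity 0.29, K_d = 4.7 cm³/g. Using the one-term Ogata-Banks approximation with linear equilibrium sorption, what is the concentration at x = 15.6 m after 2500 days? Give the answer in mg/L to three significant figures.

Retardation factor R = 1 + ρ_b·K_d/n = 1 + 1.66 × 4.7/0.29 = 27.90.
Sorption retards both mechanisms: v_R = v/R = 0.01495 m/day, D_R = D/R = 0.04229 m²/day.
v_R·t = 0.01495 × 2500 = 37.375 m; 2√(D_R t) = 20.56 m; argument = (15.6 − 37.375)/20.56 = -1.059.
C = C₀ × ½·erfc(-1.059) = 343 × 0.9329 = 320 mg/L.

320 mg/L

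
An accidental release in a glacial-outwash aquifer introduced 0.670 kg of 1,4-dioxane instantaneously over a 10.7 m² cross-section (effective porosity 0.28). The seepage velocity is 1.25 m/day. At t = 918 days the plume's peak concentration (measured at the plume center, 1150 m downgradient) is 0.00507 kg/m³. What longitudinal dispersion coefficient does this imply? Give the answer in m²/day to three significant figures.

0.169 m²/day

At the plume center C_max = M/(n_e·A·√(4πDt)), so D = M²/(4πt·(n_e·A·C_max)²).
n_e·A·C_max = 0.28 × 10.7 × 0.00507 = 0.01519 kg/m.
D = 0.670²/(4π × 918 × 0.01519²) = 0.169 m²/day.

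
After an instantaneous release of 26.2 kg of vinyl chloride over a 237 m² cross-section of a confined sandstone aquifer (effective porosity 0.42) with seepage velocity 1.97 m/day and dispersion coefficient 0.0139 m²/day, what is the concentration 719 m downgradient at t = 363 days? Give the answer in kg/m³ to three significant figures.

0.0156 kg/m³

For an instantaneous plane source, C(x,t) = M/(n_e·A·√(4πDt)) · exp(−(x−vt)²/(4Dt)), with n_e·A the pore (flow) area.
Plume center vt = 1.97 × 363 = 715.11 m, so the well at 719 m is 3.89 m downgradient of the peak.
√(4πDt) = 7.963 m, giving peak height M/(n_e·A·√(4πDt)) = 26.2/(0.42 × 237 × 7.963) = 0.03305 kg/m³.
(x−vt)²/(4Dt) = (3.89)²/(4 × 0.0139 × 363) = 0.7498; exp(−0.7498) = 0.4725.
C = 0.03305 × 0.4725 = 0.0156 kg/m³.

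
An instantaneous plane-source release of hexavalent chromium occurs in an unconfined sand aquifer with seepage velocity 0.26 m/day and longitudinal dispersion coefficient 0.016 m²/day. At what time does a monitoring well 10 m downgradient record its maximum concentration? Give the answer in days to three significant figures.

38.2 days

For the 1D instantaneous-source solution, setting ∂C/∂t = 0 at fixed x gives v²t² + 2Dt − x² = 0, so t = (√(D² + v²x²) − D)/v².
√(D² + v²x²) = √(0.016² + 0.26² × 10²) = 2.600; v² = 0.0676.
t = (2.600 − 0.016)/0.0676 = 38.2 days (vs. the pure-advection estimate x/v = 38.5 d).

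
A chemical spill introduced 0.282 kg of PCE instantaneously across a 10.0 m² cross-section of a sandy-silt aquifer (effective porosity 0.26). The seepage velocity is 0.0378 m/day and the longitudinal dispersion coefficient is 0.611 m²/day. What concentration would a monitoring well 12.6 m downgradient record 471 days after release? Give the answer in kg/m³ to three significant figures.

For an instantaneous plane source, C(x,t) = M/(n_e·A·√(4πDt)) · exp(−(x−vt)²/(4Dt)), with n_e·A the pore (flow) area.
Plume center vt = 0.0378 × 471 = 17.8038 m, so the well at 12.6 m is 5.2038 m upgradient of the peak.
√(4πDt) = 60.14 m, giving peak height M/(n_e·A·√(4πDt)) = 0.282/(0.26 × 10.0 × 60.14) = 0.001803 kg/m³.
(x−vt)²/(4Dt) = (-5.2038)²/(4 × 0.611 × 471) = 0.02352; exp(−0.02352) = 0.9768.
C = 0.001803 × 0.9768 = 0.00176 kg/m³.

0.00176 kg/m³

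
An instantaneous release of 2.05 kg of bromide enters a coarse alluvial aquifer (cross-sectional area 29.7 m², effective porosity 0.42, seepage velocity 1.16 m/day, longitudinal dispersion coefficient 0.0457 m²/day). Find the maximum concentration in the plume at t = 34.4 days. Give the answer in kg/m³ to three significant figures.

The peak of an instantaneous 1D plume sits at x = vt; there the Gaussian factor is 1 and C_max = M/(n_e·A·√(4πDt)), where n_e·A is the pore area the mass is dissolved in.
√(4πDt) = √(4π × 0.0457 × 34.4) = 4.445 m, so C_max = 2.05/(0.42 × 29.7 × 4.445) = 0.0370 kg/m³.

0.0370 kg/m³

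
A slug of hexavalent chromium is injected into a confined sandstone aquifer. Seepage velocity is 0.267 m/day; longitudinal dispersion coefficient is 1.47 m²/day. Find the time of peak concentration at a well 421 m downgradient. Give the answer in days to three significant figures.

1560 days

For the 1D instantaneous-source solution, setting ∂C/∂t = 0 at fixed x gives v²t² + 2Dt − x² = 0, so t = (√(D² + v²x²) − D)/v².
√(D² + v²x²) = √(1.47² + 0.267² × 421²) = 112.4; v² = 0.071289.
t = (112.4 − 1.47)/0.071289 = 1560 days (vs. the pure-advection estimate x/v = 1580 d).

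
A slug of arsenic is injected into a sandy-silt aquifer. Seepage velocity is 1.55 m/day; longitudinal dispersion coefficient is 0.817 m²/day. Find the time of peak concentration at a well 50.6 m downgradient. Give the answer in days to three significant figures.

32.3 days

For the 1D instantaneous-source solution, setting ∂C/∂t = 0 at fixed x gives v²t² + 2Dt − x² = 0, so t = (√(D² + v²x²) − D)/v².
√(D² + v²x²) = √(0.817² + 1.55² × 50.6²) = 78.43; v² = 2.4025.
t = (78.43 − 0.817)/2.4025 = 32.3 days (vs. the pure-advection estimate x/v = 32.6 d).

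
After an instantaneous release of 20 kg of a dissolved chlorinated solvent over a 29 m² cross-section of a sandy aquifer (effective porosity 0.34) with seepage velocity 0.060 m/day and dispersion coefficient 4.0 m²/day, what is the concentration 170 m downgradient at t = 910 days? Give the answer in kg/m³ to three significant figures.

For an instantaneous plane source, C(x,t) = M/(n_e·A·√(4πDt)) · exp(−(x−vt)²/(4Dt)), with n_e·A the pore (flow) area.
Plume center vt = 0.060 × 910 = 54.6 m, so the well at 170 m is 115.4 m downgradient of the peak.
√(4πDt) = 213.9 m, giving peak height M/(n_e·A·√(4πDt)) = 20/(0.34 × 29 × 213.9) = 0.009483 kg/m³.
(x−vt)²/(4Dt) = (115.4)²/(4 × 4.0 × 910) = 0.9146; exp(−0.9146) = 0.4007.
C = 0.009483 × 0.4007 = 0.00380 kg/m³.

0.00380 kg/m³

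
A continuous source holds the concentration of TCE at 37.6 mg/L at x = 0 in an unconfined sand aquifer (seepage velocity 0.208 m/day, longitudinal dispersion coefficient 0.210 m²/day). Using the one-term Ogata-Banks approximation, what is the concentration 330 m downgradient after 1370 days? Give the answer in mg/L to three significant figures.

For a continuous step input, C/C₀ ≈ ½·erfc((x−vt)/(2√(Dt))).
vt = 0.208 × 1370 = 284.96 m and 2√(Dt) = 2√(0.210 × 1370) = 33.92 m.
Argument (x−vt)/(2√(Dt)) = (330 − 284.96)/33.92 = 1.328; ½·erfc(1.328) = 0.03019.
C = 37.6 × 0.03019 = 1.14 mg/L.

1.14 mg/L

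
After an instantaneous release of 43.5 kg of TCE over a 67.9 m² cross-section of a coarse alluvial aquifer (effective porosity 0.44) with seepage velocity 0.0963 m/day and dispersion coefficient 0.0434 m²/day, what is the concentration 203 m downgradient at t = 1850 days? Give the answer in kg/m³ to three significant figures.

For an instantaneous plane source, C(x,t) = M/(n_e·A·√(4πDt)) · exp(−(x−vt)²/(4Dt)), with n_e·A the pore (flow) area.
Plume center vt = 0.0963 × 1850 = 178.155 m, so the well at 203 m is 24.845 m downgradient of the peak.
√(4πDt) = 31.76 m, giving peak height M/(n_e·A·√(4πDt)) = 43.5/(0.44 × 67.9 × 31.76) = 0.04584 kg/m³.
(x−vt)²/(4Dt) = (24.845)²/(4 × 0.0434 × 1850) = 1.922; exp(−1.922) = 0.1463.
C = 0.04584 × 0.1463 = 0.00671 kg/m³.

0.00671 kg/m³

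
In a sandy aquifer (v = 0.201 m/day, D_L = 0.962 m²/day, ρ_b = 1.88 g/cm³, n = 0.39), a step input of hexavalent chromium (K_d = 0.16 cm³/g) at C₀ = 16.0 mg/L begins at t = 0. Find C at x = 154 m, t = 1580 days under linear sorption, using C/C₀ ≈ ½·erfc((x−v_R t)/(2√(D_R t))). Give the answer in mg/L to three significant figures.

Retardation factor R = 1 + ρ_b·K_d/n = 1 + 1.88 × 0.16/0.39 = 1.771.
Sorption retards both mechanisms: v_R = v/R = 0.1135 m/day, D_R = D/R = 0.5432 m²/day.
v_R·t = 0.1135 × 1580 = 179.33 m; 2√(D_R t) = 58.59 m; argument = (154 − 179.33)/58.59 = -0.4323.
C = C₀ × ½·erfc(-0.4323) = 16.0 × 0.7295 = 11.7 mg/L.

11.7 mg/L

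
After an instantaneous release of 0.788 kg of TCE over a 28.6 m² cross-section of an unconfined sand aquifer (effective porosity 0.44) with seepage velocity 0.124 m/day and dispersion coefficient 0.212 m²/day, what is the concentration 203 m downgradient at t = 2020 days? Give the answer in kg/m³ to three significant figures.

0.000229 kg/m³

For an instantaneous plane source, C(x,t) = M/(n_e·A·√(4πDt)) · exp(−(x−vt)²/(4Dt)), with n_e·A the pore (flow) area.
Plume center vt = 0.124 × 2020 = 250.48 m, so the well at 203 m is 47.48 m upgradient of the peak.
√(4πDt) = 73.36 m, giving peak height M/(n_e·A·√(4πDt)) = 0.788/(0.44 × 28.6 × 73.36) = 0.0008536 kg/m³.
(x−vt)²/(4Dt) = (-47.48)²/(4 × 0.212 × 2020) = 1.316; exp(−1.316) = 0.2682.
C = 0.0008536 × 0.2682 = 0.000229 kg/m³.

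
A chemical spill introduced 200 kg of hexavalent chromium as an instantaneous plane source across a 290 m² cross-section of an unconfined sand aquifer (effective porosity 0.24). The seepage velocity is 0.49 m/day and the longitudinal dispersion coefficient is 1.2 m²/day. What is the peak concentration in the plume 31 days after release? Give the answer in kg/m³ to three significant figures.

0.133 kg/m³

The peak of an instantaneous 1D plume sits at x = vt; there the Gaussian factor is 1 and C_max = M/(n_e·A·√(4πDt)), where n_e·A is the pore area the mass is dissolved in.
√(4πDt) = √(4π × 1.2 × 31) = 21.62 m, so C_max = 200/(0.24 × 290 × 21.62) = 0.133 kg/m³.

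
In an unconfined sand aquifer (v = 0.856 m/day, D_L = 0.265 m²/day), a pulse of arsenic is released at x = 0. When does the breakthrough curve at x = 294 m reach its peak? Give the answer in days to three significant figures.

For the 1D instantaneous-source solution, setting ∂C/∂t = 0 at fixed x gives v²t² + 2Dt − x² = 0, so t = (√(D² + v²x²) − D)/v².
√(D² + v²x²) = √(0.265² + 0.856² × 294²) = 251.7; v² = 0.732736.
t = (251.7 − 0.265)/0.732736 = 343 days (vs. the pure-advection estimate x/v = 343 d).

343 days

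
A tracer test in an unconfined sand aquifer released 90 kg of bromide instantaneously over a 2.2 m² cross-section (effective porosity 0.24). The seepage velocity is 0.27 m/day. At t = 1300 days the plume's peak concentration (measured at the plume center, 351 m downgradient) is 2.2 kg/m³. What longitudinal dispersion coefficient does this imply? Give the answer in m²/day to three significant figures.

0.367 m²/day

At the plume center C_max = M/(n_e·A·√(4πDt)), so D = M²/(4πt·(n_e·A·C_max)²).
n_e·A·C_max = 0.24 × 2.2 × 2.2 = 1.162 kg/m.
D = 90²/(4π × 1300 × 1.162²) = 0.367 m²/day.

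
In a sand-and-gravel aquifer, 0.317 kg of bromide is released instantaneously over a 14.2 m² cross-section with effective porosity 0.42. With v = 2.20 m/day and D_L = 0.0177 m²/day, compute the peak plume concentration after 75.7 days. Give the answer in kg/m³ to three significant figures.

The peak of an instantaneous 1D plume sits at x = vt; there the Gaussian factor is 1 and C_max = M/(n_e·A·√(4πDt)), where n_e·A is the pore area the mass is dissolved in.
√(4πDt) = √(4π × 0.0177 × 75.7) = 4.103 m, so C_max = 0.317/(0.42 × 14.2 × 4.103) = 0.0130 kg/m³.

0.0130 kg/m³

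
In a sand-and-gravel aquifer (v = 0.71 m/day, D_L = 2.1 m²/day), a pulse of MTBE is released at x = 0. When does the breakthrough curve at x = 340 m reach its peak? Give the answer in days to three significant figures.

475 days

For the 1D instantaneous-source solution, setting ∂C/∂t = 0 at fixed x gives v²t² + 2Dt − x² = 0, so t = (√(D² + v²x²) − D)/v².
√(D² + v²x²) = √(2.1² + 0.71² × 340²) = 241.4; v² = 0.5041.
t = (241.4 − 2.1)/0.5041 = 475 days (vs. the pure-advection estimate x/v = 479 d).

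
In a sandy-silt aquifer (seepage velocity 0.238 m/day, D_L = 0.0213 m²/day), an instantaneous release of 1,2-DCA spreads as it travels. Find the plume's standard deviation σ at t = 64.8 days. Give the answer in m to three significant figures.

Dispersive spreading gives a Gaussian with σ² = 2Dt; advection only shifts the center.
σ = √(2 × 0.0213 × 64.8) = 1.66 m.

1.66 m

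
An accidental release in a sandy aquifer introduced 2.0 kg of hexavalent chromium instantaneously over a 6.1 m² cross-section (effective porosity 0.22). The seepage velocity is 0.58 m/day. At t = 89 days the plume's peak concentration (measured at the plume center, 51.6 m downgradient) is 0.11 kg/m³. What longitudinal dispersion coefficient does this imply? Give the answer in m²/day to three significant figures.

At the plume center C_max = M/(n_e·A·√(4πDt)), so D = M²/(4πt·(n_e·A·C_max)²).
n_e·A·C_max = 0.22 × 6.1 × 0.11 = 0.1476 kg/m.
D = 2.0²/(4π × 89 × 0.1476²) = 0.164 m²/day.

0.164 m²/day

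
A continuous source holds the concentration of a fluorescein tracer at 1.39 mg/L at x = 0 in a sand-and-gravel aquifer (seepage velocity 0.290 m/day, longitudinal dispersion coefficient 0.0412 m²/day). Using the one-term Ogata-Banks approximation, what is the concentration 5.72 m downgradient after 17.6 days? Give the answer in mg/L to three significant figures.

For a continuous step input, C/C₀ ≈ ½·erfc((x−vt)/(2√(Dt))).
vt = 0.290 × 17.6 = 5.104 m and 2√(Dt) = 2√(0.0412 × 17.6) = 1.703 m.
Argument (x−vt)/(2√(Dt)) = (5.72 − 5.104)/1.703 = 0.3617; ½·erfc(0.3617) = 0.3045.
C = 1.39 × 0.3045 = 0.423 mg/L.

0.423 mg/L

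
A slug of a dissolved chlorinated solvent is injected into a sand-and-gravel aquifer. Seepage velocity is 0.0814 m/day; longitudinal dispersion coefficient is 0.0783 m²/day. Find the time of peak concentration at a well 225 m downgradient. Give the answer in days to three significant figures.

2750 days

For the 1D instantaneous-source solution, setting ∂C/∂t = 0 at fixed x gives v²t² + 2Dt − x² = 0, so t = (√(D² + v²x²) − D)/v².
√(D² + v²x²) = √(0.0783² + 0.0814² × 225²) = 18.32; v² = 0.00662596.
t = (18.32 − 0.0783)/0.00662596 = 2750 days (vs. the pure-advection estimate x/v = 2760 d).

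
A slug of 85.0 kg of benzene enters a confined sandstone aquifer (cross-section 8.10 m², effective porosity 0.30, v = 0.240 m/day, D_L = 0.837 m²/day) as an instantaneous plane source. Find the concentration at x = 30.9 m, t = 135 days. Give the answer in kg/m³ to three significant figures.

For an instantaneous plane source, C(x,t) = M/(n_e·A·√(4πDt)) · exp(−(x−vt)²/(4Dt)), with n_e·A the pore (flow) area.
Plume center vt = 0.240 × 135 = 32.4 m, so the well at 30.9 m is 1.5 m upgradient of the peak.
√(4πDt) = 37.68 m, giving peak height M/(n_e·A·√(4πDt)) = 85.0/(0.30 × 8.10 × 37.68) = 0.9283 kg/m³.
(x−vt)²/(4Dt) = (-1.5)²/(4 × 0.837 × 135) = 0.004978; exp(−0.004978) = 0.9950.
C = 0.9283 × 0.9950 = 0.924 kg/m³.

0.924 kg/m³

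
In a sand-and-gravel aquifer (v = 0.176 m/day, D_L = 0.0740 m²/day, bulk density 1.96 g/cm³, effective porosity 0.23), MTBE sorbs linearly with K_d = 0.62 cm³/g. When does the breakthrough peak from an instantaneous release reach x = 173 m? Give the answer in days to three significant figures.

6160 days

Retardation factor R = 1 + ρ_b·K_d/n = 1 + 1.96 × 0.62/0.23 = 6.283.
Sorption retards both mechanisms: v_R = v/R = 0.02801 m/day, D_R = D/R = 0.01178 m²/day.
Peak time from v_R²t² + 2D_R t − x² = 0: t = (√(D_R² + v_R²x²) − D_R)/v_R².
√(D_R² + v_R²x²) = √(0.01178² + 0.02801² × 173²) = 4.846; v_R² = 0.0007846.
t = (4.846 − 0.01178)/0.0007846 = 6160 days.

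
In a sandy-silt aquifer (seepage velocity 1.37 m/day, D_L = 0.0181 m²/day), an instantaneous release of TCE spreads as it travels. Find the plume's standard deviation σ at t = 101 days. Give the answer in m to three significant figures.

Dispersive spreading gives a Gaussian with σ² = 2Dt; advection only shifts the center.
σ = √(2 × 0.0181 × 101) = 1.91 m.

1.91 m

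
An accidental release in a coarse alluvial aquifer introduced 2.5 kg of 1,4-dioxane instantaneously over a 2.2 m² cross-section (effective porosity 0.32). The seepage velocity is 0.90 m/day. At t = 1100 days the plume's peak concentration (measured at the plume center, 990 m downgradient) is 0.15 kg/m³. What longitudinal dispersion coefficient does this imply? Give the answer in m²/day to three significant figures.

0.0405 m²/day

At the plume center C_max = M/(n_e·A·√(4πDt)), so D = M²/(4πt·(n_e·A·C_max)²).
n_e·A·C_max = 0.32 × 2.2 × 0.15 = 0.1056 kg/m.
D = 2.5²/(4π × 1100 × 0.1056²) = 0.0405 m²/day.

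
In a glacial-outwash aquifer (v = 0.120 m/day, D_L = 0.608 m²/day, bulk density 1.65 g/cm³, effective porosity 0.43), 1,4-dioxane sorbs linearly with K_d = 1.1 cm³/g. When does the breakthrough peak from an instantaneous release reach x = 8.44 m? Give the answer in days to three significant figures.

Retardation factor R = 1 + ρ_b·K_d/n = 1 + 1.65 × 1.1/0.43 = 5.221.
Sorption retards both mechanisms: v_R = v/R = 0.02298 m/day, D_R = D/R = 0.1165 m²/day.
Peak time from v_R²t² + 2D_R t − x² = 0: t = (√(D_R² + v_R²x²) − D_R)/v_R².
√(D_R² + v_R²x²) = √(0.1165² + 0.02298² × 8.44²) = 0.2263; v_R² = 0.0005281.
t = (0.2263 − 0.1165)/0.0005281 = 208 days.

208 days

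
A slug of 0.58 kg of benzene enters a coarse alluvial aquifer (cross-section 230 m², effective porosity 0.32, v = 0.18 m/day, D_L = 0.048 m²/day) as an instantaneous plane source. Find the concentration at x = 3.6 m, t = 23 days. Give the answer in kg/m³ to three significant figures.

For an instantaneous plane source, C(x,t) = M/(n_e·A·√(4πDt)) · exp(−(x−vt)²/(4Dt)), with n_e·A the pore (flow) area.
Plume center vt = 0.18 × 23 = 4.14 m, so the well at 3.6 m is 0.54 m upgradient of the peak.
√(4πDt) = 3.725 m, giving peak height M/(n_e·A·√(4πDt)) = 0.58/(0.32 × 230 × 3.725) = 0.002116 kg/m³.
(x−vt)²/(4Dt) = (-0.54)²/(4 × 0.048 × 23) = 0.06603; exp(−0.06603) = 0.9361.
C = 0.002116 × 0.9361 = 0.00198 kg/m³.

0.00198 kg/m³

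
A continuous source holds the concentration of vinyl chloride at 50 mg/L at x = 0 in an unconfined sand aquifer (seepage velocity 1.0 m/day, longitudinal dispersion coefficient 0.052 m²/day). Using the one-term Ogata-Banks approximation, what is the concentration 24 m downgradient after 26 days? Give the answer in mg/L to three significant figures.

44.4 mg/L

For a continuous step input, C/C₀ ≈ ½·erfc((x−vt)/(2√(Dt))).
vt = 1.0 × 26 = 26 m and 2√(Dt) = 2√(0.052 × 26) = 2.326 m.
Argument (x−vt)/(2√(Dt)) = (24 − 26)/2.326 = -0.8598; ½·erfc(-0.8598) = 0.8880.
C = 50 × 0.8880 = 44.4 mg/L.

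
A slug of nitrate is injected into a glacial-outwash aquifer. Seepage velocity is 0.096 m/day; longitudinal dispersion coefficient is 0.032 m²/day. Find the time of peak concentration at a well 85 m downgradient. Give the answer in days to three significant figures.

For the 1D instantaneous-source solution, setting ∂C/∂t = 0 at fixed x gives v²t² + 2Dt − x² = 0, so t = (√(D² + v²x²) − D)/v².
√(D² + v²x²) = √(0.032² + 0.096² × 85²) = 8.160; v² = 0.009216.
t = (8.160 − 0.032)/0.009216 = 882 days (vs. the pure-advection estimate x/v = 885 d).

882 days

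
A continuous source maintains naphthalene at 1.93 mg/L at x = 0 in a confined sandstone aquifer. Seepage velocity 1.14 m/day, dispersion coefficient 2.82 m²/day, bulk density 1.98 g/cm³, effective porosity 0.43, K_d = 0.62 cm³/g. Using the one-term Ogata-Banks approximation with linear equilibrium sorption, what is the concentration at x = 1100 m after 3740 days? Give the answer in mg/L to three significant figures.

Retardation factor R = 1 + ρ_b·K_d/n = 1 + 1.98 × 0.62/0.43 = 3.855.
Sorption retards both mechanisms: v_R = v/R = 0.2957 m/day, D_R = D/R = 0.7315 m²/day.
v_R·t = 0.2957 × 3740 = 1105.918 m; 2√(D_R t) = 104.6 m; argument = (1100 − 1105.918)/104.6 = -0.05658.
C = C₀ × ½·erfc(-0.05658) = 1.93 × 0.5319 = 1.03 mg/L.

1.03 mg/L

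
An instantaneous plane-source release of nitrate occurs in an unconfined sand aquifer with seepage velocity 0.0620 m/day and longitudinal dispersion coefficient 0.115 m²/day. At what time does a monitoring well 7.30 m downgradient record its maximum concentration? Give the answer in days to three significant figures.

91.6 days

For the 1D instantaneous-source solution, setting ∂C/∂t = 0 at fixed x gives v²t² + 2Dt − x² = 0, so t = (√(D² + v²x²) − D)/v².
√(D² + v²x²) = √(0.115² + 0.0620² × 7.30²) = 0.4670; v² = 0.003844.
t = (0.4670 − 0.115)/0.003844 = 91.6 days (vs. the pure-advection estimate x/v = 118 d).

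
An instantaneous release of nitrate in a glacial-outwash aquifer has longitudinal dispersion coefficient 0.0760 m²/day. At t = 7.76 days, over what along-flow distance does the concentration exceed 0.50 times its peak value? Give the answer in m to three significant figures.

2.56 m

The plume is Gaussian with σ = √(2Dt) = √(2 × 0.0760 × 7.76) = 1.086 m.
C/C_peak = exp(−Δx²/(2σ²)) = 0.50 ⇒ Δx = σ·√(−2 ln 0.50) = 1.086 × 1.177 = 1.278 m.
Width = 2Δx = 2.56 m.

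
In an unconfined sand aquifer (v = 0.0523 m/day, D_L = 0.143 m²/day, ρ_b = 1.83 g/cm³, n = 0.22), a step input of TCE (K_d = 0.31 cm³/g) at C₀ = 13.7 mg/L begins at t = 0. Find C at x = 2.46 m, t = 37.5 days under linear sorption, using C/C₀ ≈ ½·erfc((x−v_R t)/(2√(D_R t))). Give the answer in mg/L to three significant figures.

Retardation factor R = 1 + ρ_b·K_d/n = 1 + 1.83 × 0.31/0.22 = 3.579.
Sorption retards both mechanisms: v_R = v/R = 0.01461 m/day, D_R = D/R = 0.03996 m²/day.
v_R·t = 0.01461 × 37.5 = 0.547875 m; 2√(D_R t) = 2.448 m; argument = (2.46 − 0.547875)/2.448 = 0.7811.
C = C₀ × ½·erfc(0.7811) = 13.7 × 0.1347 = 1.85 mg/L.

1.85 mg/L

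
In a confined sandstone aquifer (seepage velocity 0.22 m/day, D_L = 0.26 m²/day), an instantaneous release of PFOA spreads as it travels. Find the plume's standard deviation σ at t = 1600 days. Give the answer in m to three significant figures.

28.8 m

Dispersive spreading gives a Gaussian with σ² = 2Dt; advection only shifts the center.
σ = √(2 × 0.26 × 1600) = 28.8 m.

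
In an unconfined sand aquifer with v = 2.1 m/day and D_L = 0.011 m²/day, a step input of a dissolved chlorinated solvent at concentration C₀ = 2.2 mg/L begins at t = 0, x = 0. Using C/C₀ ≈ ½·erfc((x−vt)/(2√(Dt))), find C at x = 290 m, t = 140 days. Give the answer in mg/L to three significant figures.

For a continuous step input, C/C₀ ≈ ½·erfc((x−vt)/(2√(Dt))).
vt = 2.1 × 140 = 294 m and 2√(Dt) = 2√(0.011 × 140) = 2.482 m.
Argument (x−vt)/(2√(Dt)) = (290 − 294)/2.482 = -1.612; ½·erfc(-1.612) = 0.9887.
C = 2.2 × 0.9887 = 2.18 mg/L.

2.18 mg/L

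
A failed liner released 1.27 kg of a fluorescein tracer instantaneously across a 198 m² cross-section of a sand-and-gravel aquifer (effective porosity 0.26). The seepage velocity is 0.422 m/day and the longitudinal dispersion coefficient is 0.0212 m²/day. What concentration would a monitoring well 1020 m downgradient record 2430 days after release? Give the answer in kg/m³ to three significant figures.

For an instantaneous plane source, C(x,t) = M/(n_e·A·√(4πDt)) · exp(−(x−vt)²/(4Dt)), with n_e·A the pore (flow) area.
Plume center vt = 0.422 × 2430 = 1025.46 m, so the well at 1020 m is 5.46 m upgradient of the peak.
√(4πDt) = 25.44 m, giving peak height M/(n_e·A·√(4πDt)) = 1.27/(0.26 × 198 × 25.44) = 0.0009697 kg/m³.
(x−vt)²/(4Dt) = (-5.46)²/(4 × 0.0212 × 2430) = 0.1447; exp(−0.1447) = 0.8653.
C = 0.0009697 × 0.8653 = 0.000839 kg/m³.

0.000839 kg/m³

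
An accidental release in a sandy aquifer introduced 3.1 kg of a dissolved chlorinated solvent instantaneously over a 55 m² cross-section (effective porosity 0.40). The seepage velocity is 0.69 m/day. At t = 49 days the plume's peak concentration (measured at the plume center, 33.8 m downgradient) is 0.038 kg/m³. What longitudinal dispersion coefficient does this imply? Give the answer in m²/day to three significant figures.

At the plume center C_max = M/(n_e·A·√(4πDt)), so D = M²/(4πt·(n_e·A·C_max)²).
n_e·A·C_max = 0.40 × 55 × 0.038 = 0.8360 kg/m.
D = 3.1²/(4π × 49 × 0.8360²) = 0.0223 m²/day.

0.0223 m²/day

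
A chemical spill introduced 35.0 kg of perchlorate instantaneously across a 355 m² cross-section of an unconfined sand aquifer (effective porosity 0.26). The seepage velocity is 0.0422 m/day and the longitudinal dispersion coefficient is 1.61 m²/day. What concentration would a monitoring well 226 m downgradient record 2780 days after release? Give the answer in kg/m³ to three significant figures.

0.000827 kg/m³

For an instantaneous plane source, C(x,t) = M/(n_e·A·√(4πDt)) · exp(−(x−vt)²/(4Dt)), with n_e·A the pore (flow) area.
Plume center vt = 0.0422 × 2780 = 117.316 m, so the well at 226 m is 108.684 m downgradient of the peak.
√(4πDt) = 237.2 m, giving peak height M/(n_e·A·√(4πDt)) = 35.0/(0.26 × 355 × 237.2) = 0.001599 kg/m³.
(x−vt)²/(4Dt) = (108.684)²/(4 × 1.61 × 2780) = 0.6598; exp(−0.6598) = 0.5170.
C = 0.001599 × 0.5170 = 0.000827 kg/m³.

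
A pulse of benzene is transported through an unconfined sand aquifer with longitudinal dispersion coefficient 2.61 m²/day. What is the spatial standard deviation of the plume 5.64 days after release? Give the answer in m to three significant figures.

Dispersive spreading gives a Gaussian with σ² = 2Dt; advection only shifts the center.
σ = √(2 × 2.61 × 5.64) = 5.43 m.

5.43 m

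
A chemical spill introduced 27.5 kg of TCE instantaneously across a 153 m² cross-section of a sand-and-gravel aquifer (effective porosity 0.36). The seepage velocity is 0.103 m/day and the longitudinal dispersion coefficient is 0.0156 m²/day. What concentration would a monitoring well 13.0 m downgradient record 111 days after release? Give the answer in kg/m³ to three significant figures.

For an instantaneous plane source, C(x,t) = M/(n_e·A·√(4πDt)) · exp(−(x−vt)²/(4Dt)), with n_e·A the pore (flow) area.
Plume center vt = 0.103 × 111 = 11.433 m, so the well at 13.0 m is 1.567 m downgradient of the peak.
√(4πDt) = 4.665 m, giving peak height M/(n_e·A·√(4πDt)) = 27.5/(0.36 × 153 × 4.665) = 0.1070 kg/m³.
(x−vt)²/(4Dt) = (1.567)²/(4 × 0.0156 × 111) = 0.3545; exp(−0.3545) = 0.7015.
C = 0.1070 × 0.7015 = 0.0751 kg/m³.

0.0751 kg/m³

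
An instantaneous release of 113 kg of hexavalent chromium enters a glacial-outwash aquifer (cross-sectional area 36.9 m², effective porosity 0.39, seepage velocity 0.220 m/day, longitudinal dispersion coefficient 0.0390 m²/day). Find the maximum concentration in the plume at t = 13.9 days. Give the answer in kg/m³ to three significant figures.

3.01 kg/m³

The peak of an instantaneous 1D plume sits at x = vt; there the Gaussian factor is 1 and C_max = M/(n_e·A·√(4πDt)), where n_e·A is the pore area the mass is dissolved in.
√(4πDt) = √(4π × 0.0390 × 13.9) = 2.610 m, so C_max = 113/(0.39 × 36.9 × 2.610) = 3.01 kg/m³.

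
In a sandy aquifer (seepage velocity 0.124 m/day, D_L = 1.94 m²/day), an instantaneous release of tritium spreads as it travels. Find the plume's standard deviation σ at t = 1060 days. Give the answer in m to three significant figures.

64.1 m

Dispersive spreading gives a Gaussian with σ² = 2Dt; advection only shifts the center.
σ = √(2 × 1.94 × 1060) = 64.1 m.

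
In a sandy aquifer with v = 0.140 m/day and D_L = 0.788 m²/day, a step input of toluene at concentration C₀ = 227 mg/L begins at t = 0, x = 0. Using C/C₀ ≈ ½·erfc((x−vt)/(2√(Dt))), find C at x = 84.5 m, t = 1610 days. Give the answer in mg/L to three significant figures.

226 mg/L

For a continuous step input, C/C₀ ≈ ½·erfc((x−vt)/(2√(Dt))).
vt = 0.140 × 1610 = 225.4 m and 2√(Dt) = 2√(0.788 × 1610) = 71.24 m.
Argument (x−vt)/(2√(Dt)) = (84.5 − 225.4)/71.24 = -1.978; ½·erfc(-1.978) = 0.9974.
C = 227 × 0.9974 = 226 mg/L.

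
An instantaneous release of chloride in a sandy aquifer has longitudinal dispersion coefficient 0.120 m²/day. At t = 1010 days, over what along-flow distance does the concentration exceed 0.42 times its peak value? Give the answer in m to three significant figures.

41.0 m

The plume is Gaussian with σ = √(2Dt) = √(2 × 0.120 × 1010) = 15.57 m.
C/C_peak = exp(−Δx²/(2σ²)) = 0.42 ⇒ Δx = σ·√(−2 ln 0.42) = 15.57 × 1.317 = 20.51 m.
Width = 2Δx = 41.0 m.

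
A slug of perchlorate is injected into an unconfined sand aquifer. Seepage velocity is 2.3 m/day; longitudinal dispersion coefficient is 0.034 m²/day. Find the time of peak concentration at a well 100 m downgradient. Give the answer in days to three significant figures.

For the 1D instantaneous-source solution, setting ∂C/∂t = 0 at fixed x gives v²t² + 2Dt − x² = 0, so t = (√(D² + v²x²) − D)/v².
√(D² + v²x²) = √(0.034² + 2.3² × 100²) = 230.0; v² = 5.29.
t = (230.0 − 0.034)/5.29 = 43.5 days (vs. the pure-advection estimate x/v = 43.5 d).

43.5 days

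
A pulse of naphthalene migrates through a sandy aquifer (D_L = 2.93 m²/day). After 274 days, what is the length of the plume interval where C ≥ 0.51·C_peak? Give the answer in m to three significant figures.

93.0 m

The plume is Gaussian with σ = √(2Dt) = √(2 × 2.93 × 274) = 40.07 m.
C/C_peak = exp(−Δx²/(2σ²)) = 0.51 ⇒ Δx = σ·√(−2 ln 0.51) = 40.07 × 1.160 = 46.48 m.
Width = 2Δx = 93.0 m.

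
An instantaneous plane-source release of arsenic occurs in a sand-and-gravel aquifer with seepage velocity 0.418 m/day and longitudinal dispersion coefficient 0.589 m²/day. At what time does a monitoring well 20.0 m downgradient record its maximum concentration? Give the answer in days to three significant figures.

44.6 days

For the 1D instantaneous-source solution, setting ∂C/∂t = 0 at fixed x gives v²t² + 2Dt − x² = 0, so t = (√(D² + v²x²) − D)/v².
√(D² + v²x²) = √(0.589² + 0.418² × 20.0²) = 8.381; v² = 0.174724.
t = (8.381 − 0.589)/0.174724 = 44.6 days (vs. the pure-advection estimate x/v = 47.8 d).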